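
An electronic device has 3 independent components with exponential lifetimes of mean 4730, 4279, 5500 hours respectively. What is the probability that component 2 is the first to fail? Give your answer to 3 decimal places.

0.373

Rates: λ_i = 1/mean_i → 0.000211416, 0.000233699, 0.000181818; Σλ = 0.000626934.
P(component 2 first) = λ_2/Σλ = 0.000233699/0.000626934 ≈ 0.373.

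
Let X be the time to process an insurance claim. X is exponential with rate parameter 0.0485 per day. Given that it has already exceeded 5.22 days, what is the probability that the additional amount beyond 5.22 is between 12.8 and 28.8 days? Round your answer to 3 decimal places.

0.290

Memoryless: the residual past 5.22 is again Exp(λ).
P(12.8 < residual < 28.8) = e^(−λ·12.8) − e^(−λ·28.8) = 0.53751 − 0.24739 ≈ 0.290.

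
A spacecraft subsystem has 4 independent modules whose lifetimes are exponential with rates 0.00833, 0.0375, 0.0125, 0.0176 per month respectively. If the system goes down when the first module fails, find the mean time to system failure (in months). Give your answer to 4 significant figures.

13.17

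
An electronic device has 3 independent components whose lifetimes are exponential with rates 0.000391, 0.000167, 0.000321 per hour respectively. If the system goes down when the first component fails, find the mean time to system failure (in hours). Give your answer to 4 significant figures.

1138

The time to first failure is exponential with rate Σλ = 0.000391 + 0.000167 + 0.000321 = 0.000879.
E[min] = 1/Σλ = 1/0.000879 = 1137.66 hours.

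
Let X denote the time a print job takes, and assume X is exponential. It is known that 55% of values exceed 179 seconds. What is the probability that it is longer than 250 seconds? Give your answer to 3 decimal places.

e^(−λ·179) = 0.55 ⇒ λ = −ln(0.55)/179 = 0.00333987.
P(X > 250) = e^(−0.00333987·250) = e^(−0.83497) ≈ 0.434.

0.434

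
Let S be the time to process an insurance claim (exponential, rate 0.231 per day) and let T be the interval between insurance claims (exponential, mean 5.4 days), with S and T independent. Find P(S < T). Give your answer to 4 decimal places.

λ_1 = 0.231, λ_2 = 1/5.4 = 0.185185.
For independent exponentials, P(S < T) = λ_1/(λ_1+λ_2) = 0.231/0.416185 ≈ 0.5550.

0.5550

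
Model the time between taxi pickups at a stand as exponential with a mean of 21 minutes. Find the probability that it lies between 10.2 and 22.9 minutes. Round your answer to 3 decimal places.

The rate is λ = 1/21 = 0.047619 per minute.
P(10.2 < X < 22.9) = e^(−λ·10.2) − e^(−λ·22.9) = 0.61526 − 0.33606 ≈ 0.279.

0.279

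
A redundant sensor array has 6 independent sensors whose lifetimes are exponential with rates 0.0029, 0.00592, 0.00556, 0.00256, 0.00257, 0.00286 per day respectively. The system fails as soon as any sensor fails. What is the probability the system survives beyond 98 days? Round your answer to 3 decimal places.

0.112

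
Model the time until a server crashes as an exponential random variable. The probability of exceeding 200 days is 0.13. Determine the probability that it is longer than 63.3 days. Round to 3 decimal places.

e^(−λ·200) = 0.13 ⇒ λ = −ln(0.13)/200 = 0.0102011.
P(X > 63.3) = e^(−0.0102011·63.3) = e^(−0.64573) ≈ 0.524.

0.524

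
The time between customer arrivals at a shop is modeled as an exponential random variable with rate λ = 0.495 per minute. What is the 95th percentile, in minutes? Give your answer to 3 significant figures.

6.05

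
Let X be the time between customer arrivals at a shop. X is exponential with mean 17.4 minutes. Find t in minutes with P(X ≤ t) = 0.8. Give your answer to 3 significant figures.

28.0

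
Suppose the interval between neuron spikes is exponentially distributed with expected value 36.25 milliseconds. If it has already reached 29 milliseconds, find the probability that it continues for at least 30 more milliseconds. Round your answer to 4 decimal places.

0.4371

The rate is λ = 1/36.25 = 0.0275862 per millisecond.
P(X > s+t | X > s) = e^(−λ(s+t))/e^(−λs) = e^(−λt), independent of s = 29.
P(X > 30) = e^(−0.82759) ≈ 0.4371.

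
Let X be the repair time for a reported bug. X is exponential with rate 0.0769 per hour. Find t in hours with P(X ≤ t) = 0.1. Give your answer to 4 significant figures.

1.370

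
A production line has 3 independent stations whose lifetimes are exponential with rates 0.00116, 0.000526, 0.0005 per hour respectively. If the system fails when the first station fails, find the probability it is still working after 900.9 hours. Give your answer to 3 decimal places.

0.140

The time to first failure is exponential with rate Σλ = 0.00116 + 0.000526 + 0.0005 = 0.002186.
P(min > 900.9) = e^(−0.002186·900.9) = e^(−1.9694) ≈ 0.140.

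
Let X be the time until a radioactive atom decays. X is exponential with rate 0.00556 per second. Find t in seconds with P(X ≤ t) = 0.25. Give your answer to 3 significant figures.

51.7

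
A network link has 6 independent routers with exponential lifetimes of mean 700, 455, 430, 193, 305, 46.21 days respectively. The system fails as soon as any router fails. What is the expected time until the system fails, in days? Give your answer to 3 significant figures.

The first failure time is exponential with rate Σλ_i = 1/700 + 1/455 + 1/430 + 1/193 + 1/305 + 1/46.21 = 0.0360523 per day.
E[min] = 1/Σλ = 1/0.0360523 = 27.7375 days.

27.7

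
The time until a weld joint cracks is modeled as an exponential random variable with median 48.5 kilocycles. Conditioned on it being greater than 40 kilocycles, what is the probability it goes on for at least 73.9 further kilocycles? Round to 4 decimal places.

0.3478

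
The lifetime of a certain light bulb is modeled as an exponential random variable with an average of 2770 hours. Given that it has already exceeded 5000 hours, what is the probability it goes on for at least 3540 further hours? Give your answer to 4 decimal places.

0.2786

The rate is λ = 1/2770 = 0.000361011 per hour.
By the memoryless property, P(X > 5000+3540 | X > 5000) = P(X > 3540).
P(X > 3540) = e^(−1.278) ≈ 0.2786.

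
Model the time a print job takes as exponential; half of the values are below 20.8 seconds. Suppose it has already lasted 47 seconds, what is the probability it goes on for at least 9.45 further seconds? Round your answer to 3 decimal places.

0.730

For an exponential, median = ln(2)/λ, so λ = ln 2 / 20.8 = 0.0333244 per second.
By the memoryless property, P(X > 47+9.45 | X > 47) = P(X > 9.45).
P(X > 9.45) = e^(−0.31492) ≈ 0.730.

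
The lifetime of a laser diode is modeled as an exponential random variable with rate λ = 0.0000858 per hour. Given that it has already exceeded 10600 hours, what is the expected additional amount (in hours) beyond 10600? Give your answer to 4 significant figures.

11660

By memorylessness, the remaining amount past any threshold is again Exp(λ) with mean 1/λ = 11655 hours.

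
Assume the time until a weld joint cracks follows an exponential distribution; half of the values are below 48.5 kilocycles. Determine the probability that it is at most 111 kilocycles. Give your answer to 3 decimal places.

For an exponential, median = ln(2)/λ, so λ = ln 2 / 48.5 = 0.0142917 per kilocycle.
P(X ≤ 111) = 1 − e^(−λ·111) = 1 − e^(−1.5864) ≈ 0.795.

0.795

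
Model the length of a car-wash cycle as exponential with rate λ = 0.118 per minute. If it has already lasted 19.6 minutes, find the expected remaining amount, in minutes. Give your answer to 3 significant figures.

8.47

By memorylessness, the remaining amount past any threshold is again Exp(λ) with mean 1/λ = 8.47458 minutes.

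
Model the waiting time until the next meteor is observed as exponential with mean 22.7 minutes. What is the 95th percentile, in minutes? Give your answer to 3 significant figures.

The rate is λ = 1/22.7 = 0.0440529 per minute.
Set 1 − e^(−λt) = 0.95, so t = −ln(0.05)/λ = 2.9957/0.0440529 ≈ 68.0031 minutes.

68.0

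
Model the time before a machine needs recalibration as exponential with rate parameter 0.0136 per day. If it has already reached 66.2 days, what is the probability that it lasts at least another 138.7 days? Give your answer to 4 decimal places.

The exponential is memoryless, so the remaining time is again Exp(λ): the condition X > 66.2 is irrelevant.
P(X > 138.7) = e^(−1.8863) ≈ 0.1516.

0.1516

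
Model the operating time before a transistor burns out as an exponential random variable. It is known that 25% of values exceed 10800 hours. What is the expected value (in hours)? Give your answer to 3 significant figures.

e^(−λ·10800) = 0.25 ⇒ λ = −ln(0.25)/10800 = 0.000128361.
Mean = 1/λ = 7790.55 hours.

7790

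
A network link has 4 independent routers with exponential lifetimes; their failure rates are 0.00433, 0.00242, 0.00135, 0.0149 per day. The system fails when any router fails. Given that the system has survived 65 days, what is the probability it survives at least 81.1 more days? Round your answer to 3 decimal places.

Time to first failure ~ Exp(Σλ) with Σλ = 0.023.
By memorylessness, P(T > 65+81.1 | T > 65) = P(T > 81.1) = e^(−0.023·81.1) ≈ 0.155.

0.155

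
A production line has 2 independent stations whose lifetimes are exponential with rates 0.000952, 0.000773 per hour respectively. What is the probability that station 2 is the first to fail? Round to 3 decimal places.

The time to first failure is exponential with rate Σλ = 0.000952 + 0.000773 = 0.001725.
P(station 2 first) = λ_2/Σλ = 0.000773/0.001725 ≈ 0.448.

0.448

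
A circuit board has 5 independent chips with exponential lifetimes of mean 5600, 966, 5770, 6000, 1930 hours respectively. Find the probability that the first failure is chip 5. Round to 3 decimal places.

0.250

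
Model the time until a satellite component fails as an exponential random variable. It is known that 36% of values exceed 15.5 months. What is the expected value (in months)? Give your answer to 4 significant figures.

15.17

e^(−λ·15.5) = 0.36 ⇒ λ = −ln(0.36)/15.5 = 0.065913.
Mean = 1/λ = 15.1715 months.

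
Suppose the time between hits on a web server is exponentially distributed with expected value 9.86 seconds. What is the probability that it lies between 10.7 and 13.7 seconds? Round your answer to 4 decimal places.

The rate is λ = 1/9.86 = 0.10142 per second.
P(10.7 < X < 13.7) = e^(−λ·10.7) − e^(−λ·13.7) = 0.33784 − 0.24921 ≈ 0.0886.

0.0886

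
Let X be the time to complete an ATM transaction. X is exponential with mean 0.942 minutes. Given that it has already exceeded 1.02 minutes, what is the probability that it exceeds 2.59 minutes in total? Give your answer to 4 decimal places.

The rate is λ = 1/0.942 = 1.06157 per minute.
P(X > s+t | X > s) = e^(−λ(s+t))/e^(−λs) = e^(−λt), independent of s = 1.02.
P(X > 1.57) = e^(−1.6667) ≈ 0.1889.

0.1889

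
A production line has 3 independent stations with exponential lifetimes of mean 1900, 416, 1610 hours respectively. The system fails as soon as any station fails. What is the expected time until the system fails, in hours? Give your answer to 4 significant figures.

281.6

The first failure time is exponential with rate Σλ_i = 1/1900 + 1/416 + 1/1610 = 0.00355128 per hour.
E[min] = 1/Σλ = 1/0.00355128 = 281.589 hours.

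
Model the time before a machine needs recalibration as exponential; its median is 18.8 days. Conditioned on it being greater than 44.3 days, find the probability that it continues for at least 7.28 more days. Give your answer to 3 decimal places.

For an exponential, median = ln(2)/λ, so λ = ln 2 / 18.8 = 0.0368695 per day.
P(X > s+t | X > s) = e^(−λ(s+t))/e^(−λs) = e^(−λt), independent of s = 44.3.
P(X > 7.28) = e^(−0.26841) ≈ 0.765.

0.765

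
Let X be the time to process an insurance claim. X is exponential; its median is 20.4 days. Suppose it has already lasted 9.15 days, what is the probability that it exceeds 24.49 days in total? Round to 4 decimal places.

0.5938

For an exponential, median = ln(2)/λ, so λ = ln 2 / 20.4 = 0.0339778 per day.
The exponential is memoryless, so the remaining time is again Exp(λ): the condition X > 9.15 is irrelevant.
P(X > 15.34) = e^(−0.52122) ≈ 0.5938.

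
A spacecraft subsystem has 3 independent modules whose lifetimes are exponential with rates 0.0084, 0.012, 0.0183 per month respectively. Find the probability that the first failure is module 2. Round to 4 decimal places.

The time to first failure is exponential with rate Σλ = 0.0084 + 0.012 + 0.0183 = 0.0387.
P(module 2 first) = λ_2/Σλ = 0.012/0.0387 ≈ 0.3101.

0.3101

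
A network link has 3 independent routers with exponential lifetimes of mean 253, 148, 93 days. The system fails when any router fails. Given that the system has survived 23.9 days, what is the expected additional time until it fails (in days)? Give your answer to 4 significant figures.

First-failure rate Σλ = 1/253 + 1/148 + 1/93 = 0.021462.
By memorylessness the expected residual is 1/Σλ = 46.5939 days, regardless of the 23.9 already elapsed.

46.59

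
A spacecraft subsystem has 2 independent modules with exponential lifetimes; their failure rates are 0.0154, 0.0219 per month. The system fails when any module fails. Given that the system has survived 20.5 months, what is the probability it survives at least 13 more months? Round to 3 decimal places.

0.616

Time to first failure ~ Exp(Σλ) with Σλ = 0.0373.
By memorylessness, P(T > 20.5+13 | T > 20.5) = P(T > 13) = e^(−0.0373·13) ≈ 0.616.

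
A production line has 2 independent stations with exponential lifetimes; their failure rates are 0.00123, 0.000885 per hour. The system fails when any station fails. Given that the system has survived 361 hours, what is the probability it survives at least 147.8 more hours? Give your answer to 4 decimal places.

0.7315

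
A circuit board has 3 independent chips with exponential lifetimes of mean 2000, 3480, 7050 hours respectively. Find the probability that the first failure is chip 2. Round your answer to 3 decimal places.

Rates: λ_i = 1/mean_i → 0.0005, 0.000287356, 0.000141844; Σλ = 0.0009292.
P(chip 2 first) = λ_2/Σλ = 0.000287356/0.0009292 ≈ 0.309.

0.309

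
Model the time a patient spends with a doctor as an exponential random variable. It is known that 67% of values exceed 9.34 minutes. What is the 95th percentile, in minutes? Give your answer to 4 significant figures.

69.87

e^(−λ·9.34) = 0.67 ⇒ λ = −ln(0.67)/9.34 = 0.0428777.
95th percentile: 1 − e^(−λt) = 0.95, t = −ln(0.05)/λ = 69.8669 minutes.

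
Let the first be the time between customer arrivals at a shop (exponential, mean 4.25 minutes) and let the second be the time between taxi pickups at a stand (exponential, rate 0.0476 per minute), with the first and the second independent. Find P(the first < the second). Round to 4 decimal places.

0.8317

λ_1 = 1/4.25 = 0.235294, λ_2 = 0.0476.
For independent exponentials, P(the first < the second) = λ_1/(λ_1+λ_2) = 0.235294/0.282894 ≈ 0.8317.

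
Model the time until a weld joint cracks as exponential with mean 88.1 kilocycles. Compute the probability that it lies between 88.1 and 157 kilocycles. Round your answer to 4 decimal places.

The rate is λ = 1/88.1 = 0.0113507 per kilocycle.
P(88.1 < X < 157) = e^(−λ·88.1) − e^(−λ·157) = 0.36788 − 0.16829 ≈ 0.1996.

0.1996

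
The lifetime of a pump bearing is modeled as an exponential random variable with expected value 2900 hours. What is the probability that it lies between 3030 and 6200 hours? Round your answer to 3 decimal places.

The rate is λ = 1/2900 = 0.000344828 per hour.
P(3030 < X < 6200) = e^(−λ·3030) − e^(−λ·6200) = 0.35175 − 0.11790 ≈ 0.234.

0.234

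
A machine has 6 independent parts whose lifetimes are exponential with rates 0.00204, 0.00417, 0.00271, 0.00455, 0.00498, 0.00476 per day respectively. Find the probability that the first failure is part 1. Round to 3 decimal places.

0.088

The time to first failure is exponential with rate Σλ = 0.00204 + 0.00417 + 0.00271 + 0.00455 + 0.00498 + 0.00476 = 0.02321.
P(part 1 first) = λ_1/Σλ = 0.00204/0.02321 ≈ 0.088.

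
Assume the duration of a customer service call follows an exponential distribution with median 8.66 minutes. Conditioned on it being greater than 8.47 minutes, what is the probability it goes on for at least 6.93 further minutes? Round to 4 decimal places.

For an exponential, median = ln(2)/λ, so λ = ln 2 / 8.66 = 0.0800401 per minute.
P(X > s+t | X > s) = e^(−λ(s+t))/e^(−λs) = e^(−λt), independent of s = 8.47.
P(X > 6.93) = e^(−0.55468) ≈ 0.5743.

0.5743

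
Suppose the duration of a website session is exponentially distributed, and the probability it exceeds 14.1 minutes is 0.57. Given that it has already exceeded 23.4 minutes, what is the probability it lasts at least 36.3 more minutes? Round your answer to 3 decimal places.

From e^(−λ·14.1) = 0.57, λ = −ln(0.57)/14.1 = 0.0398666.
Memoryless: P(X > 23.4+36.3 | X > 23.4) = P(X > 36.3) = e^(−0.0398666·36.3) ≈ 0.235.

0.235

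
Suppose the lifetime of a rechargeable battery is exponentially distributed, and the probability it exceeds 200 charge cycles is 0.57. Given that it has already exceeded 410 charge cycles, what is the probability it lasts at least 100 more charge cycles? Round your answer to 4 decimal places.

From e^(−λ·200) = 0.57, λ = −ln(0.57)/200 = 0.00281059.
Memoryless: P(X > 410+100 | X > 410) = P(X > 100) = e^(−0.00281059·100) ≈ 0.7550.

0.7550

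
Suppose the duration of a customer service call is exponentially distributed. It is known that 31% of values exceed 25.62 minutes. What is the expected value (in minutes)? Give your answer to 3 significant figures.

e^(−λ·25.62) = 0.31 ⇒ λ = −ln(0.31)/25.62 = 0.0457136.
Mean = 1/λ = 21.8753 minutes.

21.9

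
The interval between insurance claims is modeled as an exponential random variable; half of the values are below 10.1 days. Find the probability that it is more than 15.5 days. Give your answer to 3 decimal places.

0.345

For an exponential, median = ln(2)/λ, so λ = ln 2 / 10.1 = 0.0686284 per day.
P(X > 15.5) = e^(−λ·15.5) = e^(−1.0637) ≈ 0.345.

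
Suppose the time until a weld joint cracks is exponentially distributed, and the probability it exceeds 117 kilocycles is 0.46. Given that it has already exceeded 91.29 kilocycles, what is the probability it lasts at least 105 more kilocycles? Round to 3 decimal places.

0.498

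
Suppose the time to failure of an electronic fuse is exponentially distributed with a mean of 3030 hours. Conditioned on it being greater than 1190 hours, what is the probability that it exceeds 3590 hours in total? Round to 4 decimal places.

0.4529

The rate is λ = 1/3030 = 0.000330033 per hour.
The exponential is memoryless, so the remaining time is again Exp(λ): the condition X > 1190 is irrelevant.
P(X > 2400) = e^(−0.79208) ≈ 0.4529.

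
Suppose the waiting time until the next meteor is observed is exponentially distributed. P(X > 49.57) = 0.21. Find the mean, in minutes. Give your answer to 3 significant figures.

31.8

e^(−λ·49.57) = 0.21 ⇒ λ = −ln(0.21)/49.57 = 0.0314837.
Mean = 1/λ = 31.7625 minutes.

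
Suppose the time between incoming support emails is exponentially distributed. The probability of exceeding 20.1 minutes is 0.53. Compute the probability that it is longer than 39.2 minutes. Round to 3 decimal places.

0.290

e^(−λ·20.1) = 0.53 ⇒ λ = −ln(0.53)/20.1 = 0.031586.
P(X > 39.2) = e^(−0.031586·39.2) = e^(−1.2382) ≈ 0.290.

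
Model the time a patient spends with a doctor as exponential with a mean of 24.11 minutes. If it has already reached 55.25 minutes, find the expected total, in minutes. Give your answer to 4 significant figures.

The rate is λ = 1/24.11 = 0.0414766 per minute.
By memorylessness, E[X | X > 55.25] = 55.25 + 1/λ = 55.25 + 24.11 = 79.36 minutes.

79.36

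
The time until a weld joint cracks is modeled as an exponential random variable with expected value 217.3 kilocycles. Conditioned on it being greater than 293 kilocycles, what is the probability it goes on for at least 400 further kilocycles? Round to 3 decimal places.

0.159

The rate is λ = 1/217.3 = 0.00460193 per kilocycle.
P(X > s+t | X > s) = e^(−λ(s+t))/e^(−λs) = e^(−λt), independent of s = 293.
P(X > 400) = e^(−1.8408) ≈ 0.159.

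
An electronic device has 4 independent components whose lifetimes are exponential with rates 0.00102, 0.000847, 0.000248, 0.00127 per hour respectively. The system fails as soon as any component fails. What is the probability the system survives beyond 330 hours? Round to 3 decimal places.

The time to first failure is exponential with rate Σλ = 0.00102 + 0.000847 + 0.000248 + 0.00127 = 0.003385.
P(min > 330) = e^(−0.003385·330) = e^(−1.1171) ≈ 0.327.

0.327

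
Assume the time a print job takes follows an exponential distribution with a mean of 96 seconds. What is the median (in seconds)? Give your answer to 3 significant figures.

The rate is λ = 1/96 = 0.0104167 per second.
Set 1 − e^(−λt) = 0.5, so t = −ln(0.5)/λ = 0.69315/0.0104167 ≈ 66.5421 seconds.

66.5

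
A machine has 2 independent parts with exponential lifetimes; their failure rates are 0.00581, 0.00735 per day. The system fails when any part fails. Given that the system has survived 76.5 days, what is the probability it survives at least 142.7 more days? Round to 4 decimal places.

Time to first failure ~ Exp(Σλ) with Σλ = 0.01316.
By memorylessness, P(T > 76.5+142.7 | T > 76.5) = P(T > 142.7) = e^(−0.01316·142.7) ≈ 0.1529.

0.1529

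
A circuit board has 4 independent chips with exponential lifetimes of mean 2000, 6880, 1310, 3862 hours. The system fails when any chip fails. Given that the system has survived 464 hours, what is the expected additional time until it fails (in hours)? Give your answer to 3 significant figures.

600

First-failure rate Σλ = 1/2000 + 1/6880 + 1/1310 + 1/3862 = 0.00166764.
By memorylessness the expected residual is 1/Σλ = 599.65 hours, regardless of the 464 already elapsed.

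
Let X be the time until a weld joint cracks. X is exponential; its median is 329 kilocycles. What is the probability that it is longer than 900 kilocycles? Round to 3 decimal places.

0.150

For an exponential, median = ln(2)/λ, so λ = ln 2 / 329 = 0.00210683 per kilocycle.
P(X > 900) = e^(−λ·900) = e^(−1.8961) ≈ 0.150.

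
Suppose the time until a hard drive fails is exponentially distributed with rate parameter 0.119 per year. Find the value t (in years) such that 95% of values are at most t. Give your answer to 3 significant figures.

Set 1 − e^(−λt) = 0.95, so t = −ln(0.05)/λ = 2.9957/0.119 ≈ 25.1742 years.

25.2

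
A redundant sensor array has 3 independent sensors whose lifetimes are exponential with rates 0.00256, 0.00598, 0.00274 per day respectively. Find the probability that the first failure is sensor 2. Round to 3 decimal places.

0.530

The time to first failure is exponential with rate Σλ = 0.00256 + 0.00598 + 0.00274 = 0.01128.
P(sensor 2 first) = λ_2/Σλ = 0.00598/0.01128 ≈ 0.530.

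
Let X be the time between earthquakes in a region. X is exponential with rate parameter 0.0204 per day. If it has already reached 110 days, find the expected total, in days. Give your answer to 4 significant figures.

By memorylessness, E[X | X > 110] = 110 + 1/λ = 110 + 49.0196 = 159.02 days.

159.0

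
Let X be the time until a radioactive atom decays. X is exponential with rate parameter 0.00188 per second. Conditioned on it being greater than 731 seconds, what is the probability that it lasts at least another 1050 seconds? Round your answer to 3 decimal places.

The exponential is memoryless, so the remaining time is again Exp(λ): the condition X > 731 is irrelevant.
P(X > 1050) = e^(−1.974) ≈ 0.139.

0.139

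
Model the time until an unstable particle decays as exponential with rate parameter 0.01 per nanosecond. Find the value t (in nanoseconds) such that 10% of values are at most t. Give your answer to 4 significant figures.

10.54

Set 1 − e^(−λt) = 0.1, so t = −ln(0.9)/λ = 0.10536/0.01 ≈ 10.5361 nanoseconds.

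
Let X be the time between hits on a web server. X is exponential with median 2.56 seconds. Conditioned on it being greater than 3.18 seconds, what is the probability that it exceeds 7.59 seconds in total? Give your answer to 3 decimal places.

For an exponential, median = ln(2)/λ, so λ = ln 2 / 2.56 = 0.270761 per second.
By the memoryless property, P(X > 3.18+4.41 | X > 3.18) = P(X > 4.41).
P(X > 4.41) = e^(−1.1941) ≈ 0.303.

0.303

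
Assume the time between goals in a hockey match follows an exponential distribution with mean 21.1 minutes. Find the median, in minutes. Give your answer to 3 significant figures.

The rate is λ = 1/21.1 = 0.0473934 per minute.
Set 1 − e^(−λt) = 0.5, so t = −ln(0.5)/λ = 0.69315/0.0473934 ≈ 14.6254 minutes.

14.6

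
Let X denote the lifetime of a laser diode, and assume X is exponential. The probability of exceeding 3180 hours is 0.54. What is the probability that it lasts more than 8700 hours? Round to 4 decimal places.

e^(−λ·3180) = 0.54 ⇒ λ = −ln(0.54)/3180 = 0.000193769.
P(X > 8700) = e^(−0.000193769·8700) = e^(−1.6858) ≈ 0.1853.

0.1853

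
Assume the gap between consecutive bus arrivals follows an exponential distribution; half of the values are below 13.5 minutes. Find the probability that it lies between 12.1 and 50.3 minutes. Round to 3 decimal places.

0.462

For an exponential, median = ln(2)/λ, so λ = ln 2 / 13.5 = 0.0513442 per minute.
P(12.1 < X < 50.3) = e^(−λ·12.1) − e^(−λ·50.3) = 0.53726 − 0.07558 ≈ 0.462.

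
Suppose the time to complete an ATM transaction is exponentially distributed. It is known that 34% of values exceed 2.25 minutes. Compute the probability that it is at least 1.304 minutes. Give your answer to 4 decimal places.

0.5351

e^(−λ·2.25) = 0.34 ⇒ λ = −ln(0.34)/2.25 = 0.479471.
P(X > 1.304) = e^(−0.479471·1.304) = e^(−0.62523) ≈ 0.5351.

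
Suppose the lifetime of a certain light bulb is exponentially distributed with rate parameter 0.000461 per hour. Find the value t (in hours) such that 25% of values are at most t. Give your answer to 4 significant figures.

Set 1 − e^(−λt) = 0.25, so t = −ln(0.75)/λ = 0.28768/0.000461 ≈ 624.039 hours.

624.0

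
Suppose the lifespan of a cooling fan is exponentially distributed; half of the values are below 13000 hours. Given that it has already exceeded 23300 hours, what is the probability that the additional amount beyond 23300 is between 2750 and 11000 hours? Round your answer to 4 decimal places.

0.3074

For an exponential, median = ln(2)/λ, so λ = ln 2 / 13000 = 0.000053319 per hour.
Memoryless: the residual past 23300 is again Exp(λ).
P(2750 < residual < 11000) = e^(−λ·2750) − e^(−λ·11000) = 0.86362 − 0.55627 ≈ 0.3074.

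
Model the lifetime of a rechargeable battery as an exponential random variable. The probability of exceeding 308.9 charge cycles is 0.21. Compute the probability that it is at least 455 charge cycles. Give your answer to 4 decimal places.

0.1004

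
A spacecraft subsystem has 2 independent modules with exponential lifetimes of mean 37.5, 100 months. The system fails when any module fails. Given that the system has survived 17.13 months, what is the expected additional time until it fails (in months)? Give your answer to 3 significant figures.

27.3

First-failure rate Σλ = 1/37.5 + 1/100 = 0.0366667.
By memorylessness the expected residual is 1/Σλ = 27.2727 months, regardless of the 17.13 already elapsed.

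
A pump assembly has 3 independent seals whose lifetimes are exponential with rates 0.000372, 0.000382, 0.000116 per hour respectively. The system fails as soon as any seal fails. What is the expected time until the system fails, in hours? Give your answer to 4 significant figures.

1149

The time to first failure is exponential with rate Σλ = 0.000372 + 0.000382 + 0.000116 = 0.00087.
E[min] = 1/Σλ = 1/0.00087 = 1149.43 hours.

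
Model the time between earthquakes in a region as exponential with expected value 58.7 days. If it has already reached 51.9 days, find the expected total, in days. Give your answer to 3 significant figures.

111

The rate is λ = 1/58.7 = 0.0170358 per day.
By memorylessness, E[X | X > 51.9] = 51.9 + 1/λ = 51.9 + 58.7 = 110.6 days.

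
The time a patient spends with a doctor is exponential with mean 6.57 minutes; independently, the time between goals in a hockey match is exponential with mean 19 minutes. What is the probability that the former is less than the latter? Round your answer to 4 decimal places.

0.7431

λ_1 = 1/6.57 = 0.152207, λ_2 = 1/19 = 0.0526316.
For independent exponentials, P(the former < the latter) = λ_1/(λ_1+λ_2) = 0.152207/0.204839 ≈ 0.7431.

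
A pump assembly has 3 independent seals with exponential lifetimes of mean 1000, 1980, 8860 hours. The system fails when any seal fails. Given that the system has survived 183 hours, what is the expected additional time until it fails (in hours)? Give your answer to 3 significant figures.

618

First-failure rate Σλ = 1/1000 + 1/1980 + 1/8860 = 0.00161792.
By memorylessness the expected residual is 1/Σλ = 618.079 hours, regardless of the 183 already elapsed.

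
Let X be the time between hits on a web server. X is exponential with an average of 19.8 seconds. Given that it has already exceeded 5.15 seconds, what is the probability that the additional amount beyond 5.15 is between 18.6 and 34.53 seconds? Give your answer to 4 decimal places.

The rate is λ = 1/19.8 = 0.0505051 per second.
Memoryless: the residual past 5.15 is again Exp(λ).
P(18.6 < residual < 34.53) = e^(−λ·18.6) − e^(−λ·34.53) = 0.39086 − 0.17483 ≈ 0.2160.

0.2160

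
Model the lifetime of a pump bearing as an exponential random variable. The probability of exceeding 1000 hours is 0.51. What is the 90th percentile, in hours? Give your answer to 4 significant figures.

e^(−λ·1000) = 0.51 ⇒ λ = −ln(0.51)/1000 = 0.000673345.
90th percentile: 1 − e^(−λt) = 0.9, t = −ln(0.1)/λ = 3419.62 hours.

3420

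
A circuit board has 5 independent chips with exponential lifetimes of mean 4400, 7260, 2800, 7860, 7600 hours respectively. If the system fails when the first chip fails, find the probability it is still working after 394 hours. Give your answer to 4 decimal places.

The first failure time is exponential with rate Σλ_i = 1/4400 + 1/7260 + 1/2800 + 1/7860 + 1/7600 = 0.000980962 per hour.
P(min > 394) = e^(−0.000980962·394) = e^(−0.3865) ≈ 0.6794.

0.6794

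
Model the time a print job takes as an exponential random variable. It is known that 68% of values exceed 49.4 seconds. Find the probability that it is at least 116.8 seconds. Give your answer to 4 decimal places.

e^(−λ·49.4) = 0.68 ⇒ λ = −ln(0.68)/49.4 = 0.00780693.
P(X > 116.8) = e^(−0.00780693·116.8) = e^(−0.91185) ≈ 0.4018.

0.4018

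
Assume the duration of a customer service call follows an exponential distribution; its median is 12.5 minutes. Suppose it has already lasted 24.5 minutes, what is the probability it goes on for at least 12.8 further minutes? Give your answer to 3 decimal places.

0.492

For an exponential, median = ln(2)/λ, so λ = ln 2 / 12.5 = 0.0554518 per minute.
The exponential is memoryless, so the remaining time is again Exp(λ): the condition X > 24.5 is irrelevant.
P(X > 12.8) = e^(−0.70978) ≈ 0.492.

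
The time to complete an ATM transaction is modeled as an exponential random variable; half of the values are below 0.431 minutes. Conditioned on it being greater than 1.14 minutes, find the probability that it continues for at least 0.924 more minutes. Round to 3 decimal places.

For an exponential, median = ln(2)/λ, so λ = ln 2 / 0.431 = 1.60823 per minute.
The exponential is memoryless, so the remaining time is again Exp(λ): the condition X > 1.14 is irrelevant.
P(X > 0.924) = e^(−1.486) ≈ 0.226.

0.226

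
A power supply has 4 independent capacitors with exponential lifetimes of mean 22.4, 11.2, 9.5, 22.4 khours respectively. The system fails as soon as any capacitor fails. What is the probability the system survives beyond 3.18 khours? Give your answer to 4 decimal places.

0.4055

The first failure time is exponential with rate Σλ_i = 1/22.4 + 1/11.2 + 1/9.5 + 1/22.4 = 0.283835 per khour.
P(min > 3.18) = e^(−0.283835·3.18) = e^(−0.90259) ≈ 0.4055.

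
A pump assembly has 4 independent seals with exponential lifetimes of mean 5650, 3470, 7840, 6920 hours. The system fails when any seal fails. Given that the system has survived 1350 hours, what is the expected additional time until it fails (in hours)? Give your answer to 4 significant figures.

First-failure rate Σλ = 1/5650 + 1/3470 + 1/7840 + 1/6920 = 0.000737235.
By memorylessness the expected residual is 1/Σλ = 1356.42 hours, regardless of the 1350 already elapsed.

1356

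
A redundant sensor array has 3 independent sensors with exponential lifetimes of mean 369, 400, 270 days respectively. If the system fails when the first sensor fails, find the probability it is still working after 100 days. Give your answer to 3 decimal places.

0.410

The first failure time is exponential with rate Σλ_i = 1/369 + 1/400 + 1/270 = 0.00891373 per day.
P(min > 100) = e^(−0.00891373·100) = e^(−0.89137) ≈ 0.410.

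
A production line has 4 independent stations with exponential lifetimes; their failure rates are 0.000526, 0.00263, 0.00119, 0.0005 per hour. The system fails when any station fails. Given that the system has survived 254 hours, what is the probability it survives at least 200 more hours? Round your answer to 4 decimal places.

Time to first failure ~ Exp(Σλ) with Σλ = 0.004846.
By memorylessness, P(T > 254+200 | T > 254) = P(T > 200) = e^(−0.004846·200) ≈ 0.3794.

0.3794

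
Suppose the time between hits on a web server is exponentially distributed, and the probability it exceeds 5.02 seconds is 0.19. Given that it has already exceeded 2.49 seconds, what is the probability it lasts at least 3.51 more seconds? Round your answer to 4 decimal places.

From e^(−λ·5.02) = 0.19, λ = −ln(0.19)/5.02 = 0.330823.
Memoryless: P(X > 2.49+3.51 | X > 2.49) = P(X > 3.51) = e^(−0.330823·3.51) ≈ 0.3131.

0.3131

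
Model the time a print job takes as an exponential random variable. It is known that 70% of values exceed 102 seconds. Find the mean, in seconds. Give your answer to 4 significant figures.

286.0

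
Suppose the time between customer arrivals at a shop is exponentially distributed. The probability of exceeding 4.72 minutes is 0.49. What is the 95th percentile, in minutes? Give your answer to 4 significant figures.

e^(−λ·4.72) = 0.49 ⇒ λ = −ln(0.49)/4.72 = 0.151133.
95th percentile: 1 − e^(−λt) = 0.95, t = −ln(0.05)/λ = 19.8218 minutes.

19.82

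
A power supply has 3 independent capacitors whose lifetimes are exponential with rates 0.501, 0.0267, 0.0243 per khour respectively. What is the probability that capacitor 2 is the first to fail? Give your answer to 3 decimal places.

0.048

The time to first failure is exponential with rate Σλ = 0.501 + 0.0267 + 0.0243 = 0.552.
P(capacitor 2 first) = λ_2/Σλ = 0.0267/0.552 ≈ 0.048.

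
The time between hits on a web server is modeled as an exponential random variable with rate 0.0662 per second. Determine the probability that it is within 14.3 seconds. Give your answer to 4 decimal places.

0.6120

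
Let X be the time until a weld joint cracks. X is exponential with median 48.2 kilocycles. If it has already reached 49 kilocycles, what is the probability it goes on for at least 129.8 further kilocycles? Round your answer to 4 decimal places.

For an exponential, median = ln(2)/λ, so λ = ln 2 / 48.2 = 0.0143806 per kilocycle.
By the memoryless property, P(X > 49+129.8 | X > 49) = P(X > 129.8).
P(X > 129.8) = e^(−1.8666) ≈ 0.1546.

0.1546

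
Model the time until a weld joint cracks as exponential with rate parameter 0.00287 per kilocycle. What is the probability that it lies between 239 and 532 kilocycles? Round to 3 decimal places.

0.286

P(239 < X < 532) = e^(−λ·239) − e^(−λ·532) = 0.50362 − 0.21722 ≈ 0.286.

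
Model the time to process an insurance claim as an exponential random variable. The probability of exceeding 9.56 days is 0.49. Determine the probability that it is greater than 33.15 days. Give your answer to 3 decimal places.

0.084

e^(−λ·9.56) = 0.49 ⇒ λ = −ln(0.49)/9.56 = 0.0746182.
P(X > 33.15) = e^(−0.0746182·33.15) = e^(−2.4736) ≈ 0.084.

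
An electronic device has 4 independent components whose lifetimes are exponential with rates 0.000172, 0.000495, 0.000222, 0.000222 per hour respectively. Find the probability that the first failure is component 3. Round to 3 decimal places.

The time to first failure is exponential with rate Σλ = 0.000172 + 0.000495 + 0.000222 + 0.000222 = 0.001111.
P(component 3 first) = λ_3/Σλ = 0.000222/0.001111 ≈ 0.200.

0.200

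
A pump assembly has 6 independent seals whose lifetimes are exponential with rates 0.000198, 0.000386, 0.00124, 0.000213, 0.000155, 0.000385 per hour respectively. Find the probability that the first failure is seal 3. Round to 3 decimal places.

0.481

The time to first failure is exponential with rate Σλ = 0.000198 + 0.000386 + 0.00124 + 0.000213 + 0.000155 + 0.000385 = 0.002577.
P(seal 3 first) = λ_3/Σλ = 0.00124/0.002577 ≈ 0.481.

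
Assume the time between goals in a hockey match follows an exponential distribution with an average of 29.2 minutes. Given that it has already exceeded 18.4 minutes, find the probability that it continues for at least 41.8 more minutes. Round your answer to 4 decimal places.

0.2389

The rate is λ = 1/29.2 = 0.0342466 per minute.
By the memoryless property, P(X > 18.4+41.8 | X > 18.4) = P(X > 41.8).
P(X > 41.8) = e^(−1.4315) ≈ 0.2389.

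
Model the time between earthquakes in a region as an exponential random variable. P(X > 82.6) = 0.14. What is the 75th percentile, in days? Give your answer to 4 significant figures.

e^(−λ·82.6) = 0.14 ⇒ λ = −ln(0.14)/82.6 = 0.0238028.
75th percentile: 1 − e^(−λt) = 0.75, t = −ln(0.25)/λ = 58.2408 days.

58.24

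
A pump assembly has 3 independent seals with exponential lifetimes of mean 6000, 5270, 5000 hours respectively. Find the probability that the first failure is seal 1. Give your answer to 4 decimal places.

Rates: λ_i = 1/mean_i → 0.000166667, 0.000189753, 0.0002; Σλ = 0.00055642.
P(seal 1 first) = λ_1/Σλ = 0.000166667/0.00055642 ≈ 0.2995.

0.2995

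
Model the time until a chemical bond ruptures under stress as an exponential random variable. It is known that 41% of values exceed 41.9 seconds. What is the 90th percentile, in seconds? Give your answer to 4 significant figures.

108.2

e^(−λ·41.9) = 0.41 ⇒ λ = −ln(0.41)/41.9 = 0.0212792.
90th percentile: 1 − e^(−λt) = 0.9, t = −ln(0.1)/λ = 108.208 seconds.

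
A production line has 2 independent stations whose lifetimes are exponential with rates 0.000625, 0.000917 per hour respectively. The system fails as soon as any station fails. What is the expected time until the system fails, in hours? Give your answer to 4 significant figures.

The time to first failure is exponential with rate Σλ = 0.000625 + 0.000917 = 0.001542.
E[min] = 1/Σλ = 1/0.001542 = 648.508 hours.

648.5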